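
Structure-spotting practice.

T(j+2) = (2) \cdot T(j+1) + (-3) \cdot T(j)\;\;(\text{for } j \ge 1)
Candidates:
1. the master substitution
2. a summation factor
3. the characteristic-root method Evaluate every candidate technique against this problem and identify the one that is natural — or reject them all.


Technique: the characteristic-root method — because shifting j leaves the equation's coefficients unchanged, exponential trials reduce it to algebra.
- the master substitution — this is shift-type recursion, outside the divide-and-conquer template.
- a summation factor: the recurrence reaches back more than one step, outside the first-order family a summation factor normalizes.
- the characteristic-root method: applicable, and directly so.


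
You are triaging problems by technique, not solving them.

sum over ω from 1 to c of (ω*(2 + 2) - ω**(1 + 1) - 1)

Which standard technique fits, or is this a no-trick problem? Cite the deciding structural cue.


Verdict: no special technique — no ratio, no shift structure, no binomial pattern: sum the constant-multiple powers of ω with known formulas.


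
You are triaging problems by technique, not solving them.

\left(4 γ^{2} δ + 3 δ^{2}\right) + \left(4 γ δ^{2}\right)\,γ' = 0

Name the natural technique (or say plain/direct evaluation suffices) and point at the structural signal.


Method: the exact-equation method — d/dγ of 4 γ^{2} δ + 3 δ^{2} equals d/dδ of 4 γ δ^{2}: the form is a total differential of one potential — integrate it exactly.


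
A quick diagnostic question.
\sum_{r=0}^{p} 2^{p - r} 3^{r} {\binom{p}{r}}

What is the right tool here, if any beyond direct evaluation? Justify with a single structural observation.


Diagnosis: the binomial theorem — terms weighting {\binom{p}{r}} against matched powers of 3 and 2 reassemble into (3 + 2)^p by the binomial theorem.


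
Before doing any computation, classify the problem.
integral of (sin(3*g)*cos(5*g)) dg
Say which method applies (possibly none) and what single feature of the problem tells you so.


Best approach: a trigonometric identity — mixed-frequency products such as sin(3*g)*cos(5*g) are designed for the product-to-sum formula.


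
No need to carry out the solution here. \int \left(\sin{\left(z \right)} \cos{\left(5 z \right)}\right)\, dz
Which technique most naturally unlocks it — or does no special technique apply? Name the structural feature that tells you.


Diagnosis: a trigonometric identity — two sinusoids at different rates multiply in \sin{\left(z \right)} \cos{\left(5 z \right)}; the product-to-sum identity uncouples them.


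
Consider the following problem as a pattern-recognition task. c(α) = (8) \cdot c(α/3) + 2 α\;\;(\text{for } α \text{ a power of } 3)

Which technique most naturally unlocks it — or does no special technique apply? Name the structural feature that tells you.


Method: the master substitution — treat m = log base 3 of α as the new clock: one recursion step advances m by one while α scales by 3.


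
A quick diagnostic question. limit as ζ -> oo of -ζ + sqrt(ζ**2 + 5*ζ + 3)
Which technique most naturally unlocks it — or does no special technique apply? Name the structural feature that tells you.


Method: conjugate multiplication — turning the difference into a conjugate-rationalized ratio makes the limit readable.


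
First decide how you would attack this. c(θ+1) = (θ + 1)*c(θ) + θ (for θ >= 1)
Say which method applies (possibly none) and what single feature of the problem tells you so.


Best approach: a summation factor — rescale the sequence by the product of the weights θ + 1 so far — the recurrence collapses to a plain running sum.


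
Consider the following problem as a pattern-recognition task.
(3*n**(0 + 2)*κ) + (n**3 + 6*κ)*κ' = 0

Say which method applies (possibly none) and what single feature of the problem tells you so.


Method: the exact-equation method — because the two cross partials coincide, the form is conservative as written — recover its potential in (n, κ).


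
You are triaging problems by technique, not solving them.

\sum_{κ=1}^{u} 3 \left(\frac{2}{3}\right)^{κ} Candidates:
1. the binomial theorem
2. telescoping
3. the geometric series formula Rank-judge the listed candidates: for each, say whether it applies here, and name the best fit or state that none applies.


Diagnosis: the geometric series formula — term-over-term division gives \frac{2}{3} every time — index-free ratio, geometric sum formula applies.
- the binomial theorem — no binomial coefficients pair with matched powers.
- telescoping: in the displayed form, no term reappears at a neighboring index to cancel against.
- the geometric series formula: yes — fits the structure here.


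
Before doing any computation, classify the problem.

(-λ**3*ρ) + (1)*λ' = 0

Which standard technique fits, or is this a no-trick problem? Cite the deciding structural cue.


Technique: separation of variables — the slope splits multiplicatively: ρ carrying all ρ-dependence times λ**3 carrying all λ-dependence — separate and integrate.


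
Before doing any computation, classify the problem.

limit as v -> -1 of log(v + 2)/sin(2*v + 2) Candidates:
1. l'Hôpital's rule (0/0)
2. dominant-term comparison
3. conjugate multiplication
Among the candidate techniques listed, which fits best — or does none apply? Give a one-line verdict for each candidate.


Verdict: l'Hôpital's rule (0/0) — numerator and denominator both vanish at -1 — a genuine 0/0 form, which is exactly when l'Hôpital applies. One could equally expand both pieces locally and compare leading terms; the rule does that in one stroke.
- l'Hôpital's rule (0/0): yes — fits the structure here.
- dominant-term comparison: this is not a rational comparison of growth rates at infinity.
- conjugate multiplication: multiplying by a conjugate would not remove any indeterminacy here.


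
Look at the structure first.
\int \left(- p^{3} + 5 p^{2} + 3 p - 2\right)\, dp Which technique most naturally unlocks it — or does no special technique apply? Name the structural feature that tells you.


Diagnosis: no special technique — nothing composite, nothing rational, nothing trigonometric — each constant-multiple power of p integrates by the power rule alone.


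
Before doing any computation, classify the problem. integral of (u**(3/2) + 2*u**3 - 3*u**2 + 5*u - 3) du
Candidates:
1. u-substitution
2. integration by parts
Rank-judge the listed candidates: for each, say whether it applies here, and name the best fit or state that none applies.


Best approach: no special technique — the integrand is a sum of constant multiples of powers of u — integrate term by term.
- u-substitution: no subexpression of the integrand serves as a whole-integral substitution inner — individual terms may offer their own, but none carries its derivative as a factor of the full integrand; a working change of variable would have to be constructed from outside the expression.
- integration by parts: no split into a nonconstant polynomial times one of the standard kernels — exp, sine, or cosine of a linear argument, or a logarithm — applies here.


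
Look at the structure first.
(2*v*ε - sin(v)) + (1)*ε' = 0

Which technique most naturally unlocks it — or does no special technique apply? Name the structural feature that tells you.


Best approach: a linear integrating factor — linear in the unknown with genuine forcing: multiply through by the exponential of the integrated coefficient and the left side closes into one derivative.


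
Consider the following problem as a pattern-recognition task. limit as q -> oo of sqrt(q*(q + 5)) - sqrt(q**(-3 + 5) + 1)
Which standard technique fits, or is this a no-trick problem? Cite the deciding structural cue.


Best approach: conjugate multiplication — sqrt(q*(q + 5)) and sqrt(q**(-3 + 5) + 1) both blow up, but their difference is tame once the conjugate rationalizes it.


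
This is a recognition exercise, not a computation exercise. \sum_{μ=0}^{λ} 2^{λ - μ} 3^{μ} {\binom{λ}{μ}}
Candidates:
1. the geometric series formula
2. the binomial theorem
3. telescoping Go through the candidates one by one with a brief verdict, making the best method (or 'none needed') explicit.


Method: the binomial theorem — binomial coefficients against complementary powers of 3 and 2: recognize the binomial expansion and resum.
- the geometric series formula: the term-to-term ratio changes with the index, so the geometric formula cannot close it.
- the binomial theorem — applies; the problem has the shape this method handles.
- telescoping — as presented, consecutive terms share no shifted copy to cancel against — no rewrite is on display to change that.


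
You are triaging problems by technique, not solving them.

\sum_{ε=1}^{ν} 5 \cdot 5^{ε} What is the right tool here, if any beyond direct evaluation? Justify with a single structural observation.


Verdict: the geometric series formula — each term is 5 times the previous one, so the geometric-series formula applies directly.


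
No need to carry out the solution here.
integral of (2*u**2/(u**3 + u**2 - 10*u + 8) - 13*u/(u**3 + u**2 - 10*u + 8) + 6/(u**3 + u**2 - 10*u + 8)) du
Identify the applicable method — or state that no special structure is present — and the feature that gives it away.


Technique: partial fractions — the bottom, u**3 + u**2 - 10*u + 8, comes apart into simple factors, and a proper rational function over split factors decomposes.


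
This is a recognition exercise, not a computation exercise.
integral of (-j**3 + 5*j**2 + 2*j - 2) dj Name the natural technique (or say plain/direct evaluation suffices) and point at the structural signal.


Verdict: no special technique — a term-by-term power-rule job in j; no substitution or rearrangement earns its keep here.


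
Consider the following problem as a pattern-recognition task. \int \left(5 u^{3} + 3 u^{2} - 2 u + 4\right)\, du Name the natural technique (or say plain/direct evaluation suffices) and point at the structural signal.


Best approach: no special technique — every term is a constant multiple of a power of u; term-wise power-rule integration needs no preliminary transformation.


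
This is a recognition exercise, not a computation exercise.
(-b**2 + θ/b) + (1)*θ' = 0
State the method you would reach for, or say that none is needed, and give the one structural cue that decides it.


Technique: a linear integrating factor — the unknown enters only to the first power against a nonzero forcing term — the integrating-factor template applies directly.


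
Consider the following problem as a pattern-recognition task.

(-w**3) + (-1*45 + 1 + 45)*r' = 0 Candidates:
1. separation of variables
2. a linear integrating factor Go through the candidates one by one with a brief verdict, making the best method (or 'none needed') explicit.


Technique: no special technique — the slope is a function of w alone, so integrate both sides directly.
- separation of variables — any separation here is vacuous (nothing depends on the unknown); direct integration is the honest label.
- a linear integrating factor: with the unknown absent the integrating factor is a formality; direct integration is the working structure.


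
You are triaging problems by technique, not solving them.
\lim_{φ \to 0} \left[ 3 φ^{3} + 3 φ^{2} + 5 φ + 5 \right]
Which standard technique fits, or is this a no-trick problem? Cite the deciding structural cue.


Technique: no special technique — no denominator vanishes and nothing blows up at 0: direct substitution is the whole computation.


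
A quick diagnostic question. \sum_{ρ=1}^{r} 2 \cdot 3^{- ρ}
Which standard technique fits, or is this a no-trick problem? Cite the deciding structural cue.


Technique: the geometric series formula — consecutive terms stand in a fixed index-free ratio — the geometric sum formula closes it.


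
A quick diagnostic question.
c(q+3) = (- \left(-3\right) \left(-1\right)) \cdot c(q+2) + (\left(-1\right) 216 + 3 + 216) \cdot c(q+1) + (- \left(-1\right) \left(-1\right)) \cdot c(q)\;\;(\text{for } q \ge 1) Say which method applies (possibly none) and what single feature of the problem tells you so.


Diagnosis: the characteristic-root method — shift-invariance with fixed coefficients calls for exponential trials; the characteristic polynomial finds every r^q.


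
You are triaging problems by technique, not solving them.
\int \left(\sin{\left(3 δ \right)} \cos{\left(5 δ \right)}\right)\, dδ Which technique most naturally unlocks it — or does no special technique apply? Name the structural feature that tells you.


Diagnosis: a trigonometric identity — the identity turns \sin{\left(3 δ \right)} \cos{\left(5 δ \right)} into two lone cosines/sines, each trivially integrable.


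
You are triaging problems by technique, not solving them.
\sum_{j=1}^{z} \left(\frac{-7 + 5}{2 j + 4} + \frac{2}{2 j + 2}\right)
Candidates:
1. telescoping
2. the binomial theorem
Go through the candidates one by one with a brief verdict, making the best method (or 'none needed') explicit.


Technique: telescoping — the generic term is a one-step difference of \frac{2}{2 j + 2}, so partial sums shortcut to endpoint evaluation.
- telescoping: a fit — the right tool for this form.
- the binomial theorem: no binomial coefficients pair up with complementary powers here.


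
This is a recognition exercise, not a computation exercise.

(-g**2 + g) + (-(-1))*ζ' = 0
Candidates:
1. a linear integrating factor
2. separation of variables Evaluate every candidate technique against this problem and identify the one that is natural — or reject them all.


Method: no special technique — solved for the derivative, no ζ appears — this is antidifferentiation in g wearing ODE clothing.
- a linear integrating factor: the linear template holds only trivially here (the unknown is absent, so the coefficient is zero) — the method is not the natural label.
- separation of variables: with no unknown in the slope, separating variables is a formality — the equation integrates directly.


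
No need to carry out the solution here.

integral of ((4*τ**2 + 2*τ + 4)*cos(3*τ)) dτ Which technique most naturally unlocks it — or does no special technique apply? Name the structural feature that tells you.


Verdict: integration by parts — differentiate 4*τ**2 + 2*τ + 4, integrate cos(3*τ): each pass lowers the polynomial degree, so parts terminates.


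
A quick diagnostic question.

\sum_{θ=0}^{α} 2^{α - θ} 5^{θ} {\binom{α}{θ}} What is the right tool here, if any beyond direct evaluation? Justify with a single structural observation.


Diagnosis: the binomial theorem — terms weighting {\binom{α}{θ}} against matched powers of 5 and 2 reassemble into (5 + 2)^α by the binomial theorem.


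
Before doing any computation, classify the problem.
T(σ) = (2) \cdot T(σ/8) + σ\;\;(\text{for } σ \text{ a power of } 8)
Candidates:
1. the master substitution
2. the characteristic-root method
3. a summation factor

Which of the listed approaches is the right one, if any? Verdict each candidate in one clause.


Best approach: the master substitution — the argument contracts 8-fold per step: reindex σ exponentially and solve the linear recurrence in the new index.
- the master substitution — a fit — the right tool for this form.
- the characteristic-root method: the recursion divides its index rather than shifting it — outside the constant-shift family the root method covers.
- a summation factor: the recursion divides its index rather than shifting it — there is no previous-term chain for a summation factor to telescope.


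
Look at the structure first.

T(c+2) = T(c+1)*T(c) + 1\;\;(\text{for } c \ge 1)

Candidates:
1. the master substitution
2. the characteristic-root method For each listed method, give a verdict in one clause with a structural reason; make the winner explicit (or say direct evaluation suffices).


Best approach: no special technique — the unknown enters the rule nonlinearly, not as a weighted sum — no linear method is even well-posed.
- the master substitution — with no divided-index recursive call, reindexing by powers of a base buys nothing.
- the characteristic-root method: the recursion is nonlinear in the sequence values, so no linear-modes ansatz applies.


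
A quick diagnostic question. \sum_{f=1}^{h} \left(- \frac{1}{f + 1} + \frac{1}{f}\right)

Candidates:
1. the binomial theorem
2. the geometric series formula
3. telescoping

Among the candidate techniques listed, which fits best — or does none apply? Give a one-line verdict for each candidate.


Diagnosis: telescoping — the generic term is a one-step difference of \frac{1}{f}, so partial sums shortcut to endpoint evaluation.
- the binomial theorem — no binomial coefficients pair up with complementary powers here.
- the geometric series formula — dividing successive terms gives an index-dependent quantity, not a constant.
- telescoping: a fit — the right tool for this form.


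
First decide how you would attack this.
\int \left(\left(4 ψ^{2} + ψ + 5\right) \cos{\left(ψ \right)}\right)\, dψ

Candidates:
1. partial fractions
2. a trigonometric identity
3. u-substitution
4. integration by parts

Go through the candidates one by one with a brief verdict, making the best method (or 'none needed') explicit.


Method: integration by parts — differentiate 4 ψ^{2} + ψ + 5, integrate \cos{\left(ψ \right)}: each pass lowers the polynomial degree, so parts terminates.
- partial fractions — there is no rational-function structure to decompose.
- a trigonometric identity — no identity rewrites this into an easier trigonometric form.
- u-substitution: no subexpression of the integrand serves as a whole-integral substitution inner — individual terms may offer their own, but none carries its derivative as a factor of the full integrand; a working change of variable would have to be constructed from outside the expression.
- integration by parts: yes — fits the structure here.


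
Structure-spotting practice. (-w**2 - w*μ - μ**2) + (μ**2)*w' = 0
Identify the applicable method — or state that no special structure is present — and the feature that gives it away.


Verdict: the homogeneous substitution — the slope's numerator and denominator share total degree; set v = w/μ and the equation drops to separable form.


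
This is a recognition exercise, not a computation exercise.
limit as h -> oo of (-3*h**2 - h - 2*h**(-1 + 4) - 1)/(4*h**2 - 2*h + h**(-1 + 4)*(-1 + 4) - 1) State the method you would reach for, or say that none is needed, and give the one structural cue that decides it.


Best approach: dominant-term comparison — divide by the highest power of h present: lower-order terms vanish and the dominant ratio remains. As a single quotient, the ∞/∞ shape would yield to repeated differentiation as well — the growth comparison gets there in one look.


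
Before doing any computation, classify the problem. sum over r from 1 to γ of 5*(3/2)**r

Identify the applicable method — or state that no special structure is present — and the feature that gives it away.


Diagnosis: the geometric series formula — the ratio of consecutive terms is the constant 3/2, independent of the index — a geometric sum.


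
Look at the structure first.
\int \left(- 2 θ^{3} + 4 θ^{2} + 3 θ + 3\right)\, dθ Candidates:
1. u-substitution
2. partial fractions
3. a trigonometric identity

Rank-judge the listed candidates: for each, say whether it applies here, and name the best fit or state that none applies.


Verdict: no special technique — scan for structure and find none: constant multiples of powers of θ, integrate directly.
- u-substitution — no substitution does more than relabel what direct integration already handles.
- partial fractions — there is no rational-function structure to decompose.
- a trigonometric identity — with no trigonometric functions present, identity rewriting has no target.


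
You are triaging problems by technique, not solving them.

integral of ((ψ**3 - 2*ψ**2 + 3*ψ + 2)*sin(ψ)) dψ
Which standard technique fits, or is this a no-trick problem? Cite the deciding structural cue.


Technique: integration by parts — differentiate ψ**3 - 2*ψ**2 + 3*ψ + 2, integrate sin(ψ): each pass lowers the polynomial degree, so parts terminates.


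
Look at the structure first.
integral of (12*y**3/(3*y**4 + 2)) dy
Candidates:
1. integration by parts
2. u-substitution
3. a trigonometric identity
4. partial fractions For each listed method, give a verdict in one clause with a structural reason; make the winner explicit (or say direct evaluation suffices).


Technique: u-substitution — read it as f(3*y**4 + 2) times a constant multiple of d(3*y**4 + 2): one substitution, u = 3*y**4 + 2, finishes it.
- integration by parts: the integrand does not split as a nonconstant polynomial times an exp, sine, cosine of a linear argument, or logarithm — no polynomial-kernel parts product to differentiate one side of.
- u-substitution — applicable, and directly so.
- a trigonometric identity: no sine or cosine appears, so there is nothing for a trigonometric identity to act on.
- partial fractions: proper and rational, yes, but the denominator has no factorization over the rationals to exploit.


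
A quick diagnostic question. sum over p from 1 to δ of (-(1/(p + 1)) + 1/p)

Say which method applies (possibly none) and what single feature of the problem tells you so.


Diagnosis: telescoping — the generic term is a one-step difference of 1/p, so partial sums shortcut to endpoint evaluation.


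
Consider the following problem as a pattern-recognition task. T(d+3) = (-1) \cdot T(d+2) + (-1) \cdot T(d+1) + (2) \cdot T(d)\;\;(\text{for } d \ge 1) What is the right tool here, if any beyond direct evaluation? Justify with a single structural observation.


Method: the characteristic-root method — the recurrence treats every index alike (constant coefficients, no forcing) — precisely the regime where r^d trials close it.


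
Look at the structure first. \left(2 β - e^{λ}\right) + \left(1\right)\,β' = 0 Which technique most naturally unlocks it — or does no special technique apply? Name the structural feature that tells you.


Diagnosis: a linear integrating factor — β appears only to the first power with coefficient 2 — the classic integrating-factor setup.


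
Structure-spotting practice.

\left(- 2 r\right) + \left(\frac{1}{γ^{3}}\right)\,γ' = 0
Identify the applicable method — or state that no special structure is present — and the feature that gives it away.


Verdict: separation of variables — solved for the derivative, the right side splits multiplicatively into a function of each variable alone — divide and integrate each side. The equation is exact as it stands too — a potential function exists — though separation reads the split structure directly.


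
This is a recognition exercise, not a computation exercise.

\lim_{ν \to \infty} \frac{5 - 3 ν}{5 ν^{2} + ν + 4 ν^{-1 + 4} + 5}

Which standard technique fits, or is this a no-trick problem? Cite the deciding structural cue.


Diagnosis: dominant-term comparison — growth-rate triage: the leading powers of ν decide the limit, everything else is noise. As a single quotient, the ∞/∞ shape would yield to repeated differentiation as well — the growth comparison gets there in one look.


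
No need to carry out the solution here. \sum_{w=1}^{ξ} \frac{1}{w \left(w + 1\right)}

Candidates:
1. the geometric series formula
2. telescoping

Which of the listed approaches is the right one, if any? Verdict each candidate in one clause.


Method: telescoping — after splitting \frac{1}{w \left(w + 1\right)} into partial fractions, the pieces are shifted copies of one function and cancel telescopically.
- the geometric series formula: the term-to-term ratio drifts with the index — the one thing the geometric formula cannot absorb.
- telescoping — a fit — the right tool for this form.


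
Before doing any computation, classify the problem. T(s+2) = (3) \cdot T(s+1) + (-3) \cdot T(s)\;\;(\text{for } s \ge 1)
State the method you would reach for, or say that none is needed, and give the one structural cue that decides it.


Verdict: the characteristic-root method — this is the constant-coefficient homogeneous case — the whole solution in s reduces to a polynomial's roots.


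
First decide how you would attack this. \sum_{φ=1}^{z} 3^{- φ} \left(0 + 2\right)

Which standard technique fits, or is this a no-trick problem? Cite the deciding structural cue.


Verdict: the geometric series formula — consecutive terms stand in a fixed index-free ratio — the geometric sum formula closes it.


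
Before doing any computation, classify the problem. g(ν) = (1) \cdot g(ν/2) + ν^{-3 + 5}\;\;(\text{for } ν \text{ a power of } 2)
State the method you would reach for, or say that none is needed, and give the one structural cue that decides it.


Diagnosis: the master substitution — the argument shrinks by the factor 2, so measure the index on a logarithmic scale and the recursion becomes a shift.


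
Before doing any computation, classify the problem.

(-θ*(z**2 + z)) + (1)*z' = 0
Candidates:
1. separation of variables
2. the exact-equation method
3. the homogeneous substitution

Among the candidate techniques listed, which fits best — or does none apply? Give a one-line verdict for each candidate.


Best approach: separation of variables — all dependence on the two variables factors apart, the defining separable shape. Rearranged, this also fits the Bernoulli template directly; separation reads the product structure as given.
- separation of variables — yes — fits the structure here.
- the exact-equation method — the cross partial derivatives disagree, so no single potential exists.
- the homogeneous substitution — the slope changes under joint rescaling, failing the degree-zero test.


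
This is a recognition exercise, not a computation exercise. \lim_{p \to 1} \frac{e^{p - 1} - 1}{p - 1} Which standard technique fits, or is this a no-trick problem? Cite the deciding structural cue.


Method: l'Hôpital's rule (0/0) — substituting 1 gives 0 over 0; differentiate top and bottom once and re-evaluate. A first-order expansion at the point is an equally standard path; the rule packages it.


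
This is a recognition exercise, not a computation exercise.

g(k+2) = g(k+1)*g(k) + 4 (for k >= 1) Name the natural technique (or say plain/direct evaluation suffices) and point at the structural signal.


Verdict: no special technique — once the recursion is nonlinear, characteristic roots, master substitutions, and summation factors are all off the table.


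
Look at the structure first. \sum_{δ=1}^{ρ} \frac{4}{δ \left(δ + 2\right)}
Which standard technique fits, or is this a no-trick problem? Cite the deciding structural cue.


Best approach: telescoping — the denominator's roots in \frac{4}{δ \left(δ + 2\right)} sit an integer apart: decomposition produces a self-cancelling chain.


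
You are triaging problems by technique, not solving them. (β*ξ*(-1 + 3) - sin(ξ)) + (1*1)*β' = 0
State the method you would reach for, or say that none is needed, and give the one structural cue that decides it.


Verdict: a linear integrating factor — linear in the unknown with genuine forcing: multiply through by the exponential of the integrated coefficient and the left side closes into one derivative.


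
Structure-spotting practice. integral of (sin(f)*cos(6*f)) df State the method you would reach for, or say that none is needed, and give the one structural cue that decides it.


Verdict: a trigonometric identity — the identity turns sin(f)*cos(6*f) into two lone cosines/sines, each trivially integrable.


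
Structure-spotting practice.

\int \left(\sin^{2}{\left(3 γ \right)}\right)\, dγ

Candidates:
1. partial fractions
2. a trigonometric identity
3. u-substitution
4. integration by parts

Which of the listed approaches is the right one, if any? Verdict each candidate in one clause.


Best approach: a trigonometric identity — \sin^{2}{\left(3 γ \right)} carries an even exponent — trade it for double-angle cosines before integrating.
- partial fractions: there is no rational-function structure to decompose.
- a trigonometric identity — applicable, and directly so.
- u-substitution — no subexpression of the integrand serves as a whole-integral substitution inner — individual terms may offer their own, but none carries its derivative as a factor of the full integrand; a working change of variable would have to be constructed from outside the expression.
- integration by parts — not the fit here: there is no polynomial factor to ladder down — parts can still close the trigonometric product by recursion, though the identity rewrite is the direct route.


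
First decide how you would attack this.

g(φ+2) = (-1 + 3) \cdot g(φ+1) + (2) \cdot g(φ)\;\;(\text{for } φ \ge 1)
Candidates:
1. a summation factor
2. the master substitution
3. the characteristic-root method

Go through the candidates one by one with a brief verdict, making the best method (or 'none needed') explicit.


Diagnosis: the characteristic-root method — try a geometric ansatz r^φ: constant coefficients turn the recurrence into one polynomial equation in r.
- a summation factor — the recurrence reaches back more than one step, outside the first-order family a summation factor normalizes.
- the master substitution — the recursion shifts the index rather than dividing it.
- the characteristic-root method — applies; the problem has the shape this method handles.


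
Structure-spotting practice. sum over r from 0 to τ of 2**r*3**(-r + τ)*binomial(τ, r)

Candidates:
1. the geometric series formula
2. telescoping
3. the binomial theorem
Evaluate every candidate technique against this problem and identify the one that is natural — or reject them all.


Method: the binomial theorem — binomial coefficients against complementary powers of 2 and 3: recognize the binomial expansion and resum.
- the geometric series formula: the ratio of consecutive terms depends on the index.
- telescoping: the summand is not presented as a shifted difference — a telescoping rewrite may exist, but the displayed structure does not offer one.
- the binomial theorem — applies; the problem has the shape this method handles.


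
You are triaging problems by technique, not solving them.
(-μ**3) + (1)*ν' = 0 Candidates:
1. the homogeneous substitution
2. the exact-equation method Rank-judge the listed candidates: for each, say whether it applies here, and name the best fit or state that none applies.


Verdict: no special technique — with ν absent the equation is not coupled at all: direct integration in μ.
- the homogeneous substitution — the slope does not depend on the ratio of the variables alone.
- the exact-equation method — no dependence on the unknown anywhere: exactness is a label without content here.


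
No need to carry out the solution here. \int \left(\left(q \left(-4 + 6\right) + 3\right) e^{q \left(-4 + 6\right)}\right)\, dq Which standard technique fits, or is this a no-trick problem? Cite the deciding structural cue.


Best approach: integration by parts — a polynomial factor (q \left(-4 + 6\right) + 3) multiplies e^{q \left(-4 + 6\right)}; differentiating (q \left(-4 + 6\right) + 3) lowers its degree while e^{q \left(-4 + 6\right)} integrates cleanly, so parts wins.


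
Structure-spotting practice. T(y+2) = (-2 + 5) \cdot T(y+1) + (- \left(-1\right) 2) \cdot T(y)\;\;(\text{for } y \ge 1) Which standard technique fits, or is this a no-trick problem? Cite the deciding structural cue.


Best approach: the characteristic-root method — no index-dependence in the weights and nothing inhomogeneous: classic characteristic-equation setup.


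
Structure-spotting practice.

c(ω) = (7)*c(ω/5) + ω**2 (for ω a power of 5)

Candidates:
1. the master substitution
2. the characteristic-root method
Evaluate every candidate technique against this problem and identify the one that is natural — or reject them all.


Technique: the master substitution — divide-the-index recursion (ω/5 inside the call) straightens out once the index is rewritten as 5^m.
- the master substitution — applicable, and directly so.
- the characteristic-root method: a divided-index call is not the fixed-shift linear shape that characteristic roots solve.


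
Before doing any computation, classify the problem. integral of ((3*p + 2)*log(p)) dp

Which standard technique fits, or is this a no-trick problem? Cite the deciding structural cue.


Best approach: integration by parts — with u = log(p) the logarithm disappears after one differentiation, leaving a power-rule integral.


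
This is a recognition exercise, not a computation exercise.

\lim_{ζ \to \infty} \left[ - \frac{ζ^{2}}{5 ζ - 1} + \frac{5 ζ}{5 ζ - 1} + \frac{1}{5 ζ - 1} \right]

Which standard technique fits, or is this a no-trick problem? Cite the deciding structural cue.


Diagnosis: dominant-term comparison — as ζ grows, only the highest-degree terms matter — compare leading terms and read the limit off. Viewed as a single quotient this is an ∞/∞ form — an at-infinity application of l'Hôpital's rule would also resolve it; comparing leading growth reads the answer without differentiating.


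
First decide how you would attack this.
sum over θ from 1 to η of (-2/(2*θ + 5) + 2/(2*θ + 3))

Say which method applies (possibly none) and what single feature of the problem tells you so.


Method: telescoping — consecutive terms evaluate one function at adjacent indices (2/(2*θ + 3) is its current value): one term's tail is the next term's head, so the chain collapses.


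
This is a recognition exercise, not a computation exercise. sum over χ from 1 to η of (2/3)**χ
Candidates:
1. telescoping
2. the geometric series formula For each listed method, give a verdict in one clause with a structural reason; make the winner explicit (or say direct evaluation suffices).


Diagnosis: the geometric series formula — consecutive terms stand in a fixed index-free ratio — the geometric sum formula closes it.
- telescoping: the summand is not presented as a shifted difference — a telescoping rewrite may exist, but the displayed structure does not offer one.
- the geometric series formula: yes, a natural case for it.


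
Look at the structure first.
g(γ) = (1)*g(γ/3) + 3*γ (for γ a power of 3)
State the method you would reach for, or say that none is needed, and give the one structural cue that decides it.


Technique: the master substitution — index division is the fingerprint: γ/3 in the recursive call means substitute γ = 3^m.


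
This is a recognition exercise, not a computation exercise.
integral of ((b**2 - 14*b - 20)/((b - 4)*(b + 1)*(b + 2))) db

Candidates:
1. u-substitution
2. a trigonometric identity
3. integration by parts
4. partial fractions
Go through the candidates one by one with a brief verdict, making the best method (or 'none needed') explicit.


Diagnosis: partial fractions — the bottom factors while the top stays lower-degree — split into simple fractions and integrate piece by piece.
- u-substitution — no subexpression of the integrand pairs with its own derivative as a factor — individual terms may offer their own substitutions, but any change of variable covering the whole integral would have to be constructed from outside the expression.
- a trigonometric identity — with no trigonometric functions present, identity rewriting has no target.
- integration by parts — there is no nonconstant-polynomial-times-kernel split with an exp, sine, cosine (degree-1 argument), or logarithm partner.
- partial fractions — yes — fits the structure here.


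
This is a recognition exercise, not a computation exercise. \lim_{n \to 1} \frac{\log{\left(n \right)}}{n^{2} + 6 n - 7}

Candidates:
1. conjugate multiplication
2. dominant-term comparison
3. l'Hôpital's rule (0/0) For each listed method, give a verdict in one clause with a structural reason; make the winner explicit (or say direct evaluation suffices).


Technique: l'Hôpital's rule (0/0) — both numerator and denominator vanish at 1: the genuine 0/0 indeterminate that l'Hôpital exists for. Known elementary limits would finish this too — the rule just bypasses the case analysis.
- conjugate multiplication — multiplying by a conjugate would not remove any indeterminacy here.
- dominant-term comparison: no dominant-degree comparison decides it.
- l'Hôpital's rule (0/0) — applicable, and directly so.


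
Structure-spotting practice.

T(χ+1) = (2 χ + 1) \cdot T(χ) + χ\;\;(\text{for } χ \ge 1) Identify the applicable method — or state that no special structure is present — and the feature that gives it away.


Diagnosis: a summation factor — one step of memory with a weight 2 χ + 1 that changes as the index grows — the summation-factor construction is built for this.


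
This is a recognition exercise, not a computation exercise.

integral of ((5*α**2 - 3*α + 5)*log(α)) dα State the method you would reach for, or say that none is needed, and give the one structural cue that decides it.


Best approach: integration by parts — logs resist antidifferentiation but differentiate beautifully; pair log(α) with the polynomial 5*α**2 - 3*α + 5 via parts.


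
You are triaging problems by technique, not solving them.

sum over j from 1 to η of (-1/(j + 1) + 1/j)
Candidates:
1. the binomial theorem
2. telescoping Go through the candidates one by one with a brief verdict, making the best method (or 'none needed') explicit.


Verdict: telescoping — spot the paired structure — each term adds 1/j and subtracts its successor value, which the next term restores: the definition of a telescoping chain.
- the binomial theorem: the summand does not match any term pattern of an expanded binomial power.
- telescoping — yes, a natural case for it.


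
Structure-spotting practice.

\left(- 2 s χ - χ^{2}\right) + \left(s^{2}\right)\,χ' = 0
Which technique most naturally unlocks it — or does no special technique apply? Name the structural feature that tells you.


Verdict: the homogeneous substitution — scaling s and χ together leaves the slope fixed — it depends only on χ/s, so substitute the ratio. Rearranged, this also fits the Bernoulli template directly; the homogeneous substitution reads the structure without the rearrangement.


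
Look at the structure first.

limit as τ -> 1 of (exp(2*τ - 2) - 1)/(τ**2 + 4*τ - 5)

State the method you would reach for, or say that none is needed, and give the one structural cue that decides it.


Method: l'Hôpital's rule (0/0) — both numerator and denominator vanish at 1: the genuine 0/0 indeterminate that l'Hôpital exists for. Known elementary limits would finish this too — the rule just bypasses the case analysis.


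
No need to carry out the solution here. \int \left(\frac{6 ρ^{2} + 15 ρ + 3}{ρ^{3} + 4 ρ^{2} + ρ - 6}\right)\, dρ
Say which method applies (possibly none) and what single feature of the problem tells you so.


Best approach: partial fractions — break ρ^{3} + 4 ρ^{2} + ρ - 6 into its roots and the integral splits into logarithm-sized bites.


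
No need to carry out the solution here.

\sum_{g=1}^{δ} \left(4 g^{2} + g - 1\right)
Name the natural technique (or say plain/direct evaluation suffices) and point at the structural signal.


Best approach: no special technique — no cancellation, no constant ratio, no binomial weights — just polynomial terms summed directly.
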